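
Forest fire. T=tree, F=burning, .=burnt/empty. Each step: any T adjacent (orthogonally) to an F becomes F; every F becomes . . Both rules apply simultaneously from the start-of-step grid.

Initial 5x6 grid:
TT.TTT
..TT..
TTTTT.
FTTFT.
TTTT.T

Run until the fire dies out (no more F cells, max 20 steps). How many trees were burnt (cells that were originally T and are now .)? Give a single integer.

Step 1: +7 fires, +2 burnt (F count now 7)
Step 2: +6 fires, +7 burnt (F count now 6)
Step 3: +2 fires, +6 burnt (F count now 2)
Step 4: +1 fires, +2 burnt (F count now 1)
Step 5: +1 fires, +1 burnt (F count now 1)
Step 6: +0 fires, +1 burnt (F count now 0)
Fire out after step 6
Initially T: 20, now '.': 27
Total burnt (originally-T cells now '.'): 17

Answer: 17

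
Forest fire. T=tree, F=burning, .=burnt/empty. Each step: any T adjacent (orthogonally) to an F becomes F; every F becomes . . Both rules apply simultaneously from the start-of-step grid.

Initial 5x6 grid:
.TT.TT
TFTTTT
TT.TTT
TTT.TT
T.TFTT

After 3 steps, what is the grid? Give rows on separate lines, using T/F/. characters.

Step 1: 6 trees catch fire, 2 burn out
  .FT.TT
  F.FTTT
  TF.TTT
  TTT.TT
  T.F.FT
Step 2: 7 trees catch fire, 6 burn out
  ..F.TT
  ...FTT
  F..TTT
  TFF.FT
  T....F
Step 3: 5 trees catch fire, 7 burn out
  ....TT
  ....FT
  ...FFT
  F....F
  T.....

....TT
....FT
...FFT
F....F
T.....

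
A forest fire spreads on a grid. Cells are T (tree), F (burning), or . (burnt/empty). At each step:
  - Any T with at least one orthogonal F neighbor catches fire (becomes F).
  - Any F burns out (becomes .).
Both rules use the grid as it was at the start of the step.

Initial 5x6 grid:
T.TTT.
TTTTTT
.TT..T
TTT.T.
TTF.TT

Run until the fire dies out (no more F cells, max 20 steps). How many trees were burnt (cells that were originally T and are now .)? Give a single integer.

Step 1: +2 fires, +1 burnt (F count now 2)
Step 2: +3 fires, +2 burnt (F count now 3)
Step 3: +3 fires, +3 burnt (F count now 3)
Step 4: +3 fires, +3 burnt (F count now 3)
Step 5: +3 fires, +3 burnt (F count now 3)
Step 6: +3 fires, +3 burnt (F count now 3)
Step 7: +1 fires, +3 burnt (F count now 1)
Step 8: +0 fires, +1 burnt (F count now 0)
Fire out after step 8
Initially T: 21, now '.': 27
Total burnt (originally-T cells now '.'): 18

Answer: 18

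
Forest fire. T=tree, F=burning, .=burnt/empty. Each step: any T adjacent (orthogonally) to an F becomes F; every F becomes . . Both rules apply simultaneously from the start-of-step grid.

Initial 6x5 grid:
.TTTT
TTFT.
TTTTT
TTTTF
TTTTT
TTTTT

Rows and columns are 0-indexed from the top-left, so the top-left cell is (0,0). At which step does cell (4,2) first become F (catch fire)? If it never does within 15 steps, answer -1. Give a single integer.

Step 1: cell (4,2)='T' (+7 fires, +2 burnt)
Step 2: cell (4,2)='T' (+8 fires, +7 burnt)
Step 3: cell (4,2)='F' (+5 fires, +8 burnt)
  -> target ignites at step 3
Step 4: cell (4,2)='.' (+3 fires, +5 burnt)
Step 5: cell (4,2)='.' (+2 fires, +3 burnt)
Step 6: cell (4,2)='.' (+1 fires, +2 burnt)
Step 7: cell (4,2)='.' (+0 fires, +1 burnt)
  fire out at step 7

3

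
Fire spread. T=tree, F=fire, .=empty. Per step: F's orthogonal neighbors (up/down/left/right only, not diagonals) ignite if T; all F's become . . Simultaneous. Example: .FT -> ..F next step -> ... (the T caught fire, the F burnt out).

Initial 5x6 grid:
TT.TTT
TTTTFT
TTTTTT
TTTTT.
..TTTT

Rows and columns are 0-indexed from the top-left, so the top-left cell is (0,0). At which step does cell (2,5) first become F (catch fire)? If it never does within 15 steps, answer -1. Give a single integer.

Step 1: cell (2,5)='T' (+4 fires, +1 burnt)
Step 2: cell (2,5)='F' (+6 fires, +4 burnt)
  -> target ignites at step 2
Step 3: cell (2,5)='.' (+4 fires, +6 burnt)
Step 4: cell (2,5)='.' (+6 fires, +4 burnt)
Step 5: cell (2,5)='.' (+4 fires, +6 burnt)
Step 6: cell (2,5)='.' (+1 fires, +4 burnt)
Step 7: cell (2,5)='.' (+0 fires, +1 burnt)
  fire out at step 7

2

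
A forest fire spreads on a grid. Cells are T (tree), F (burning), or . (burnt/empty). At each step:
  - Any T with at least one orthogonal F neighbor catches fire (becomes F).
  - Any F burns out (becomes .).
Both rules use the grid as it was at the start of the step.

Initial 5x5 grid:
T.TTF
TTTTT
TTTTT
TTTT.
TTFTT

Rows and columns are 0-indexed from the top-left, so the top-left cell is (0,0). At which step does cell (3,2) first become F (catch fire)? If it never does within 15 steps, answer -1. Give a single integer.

Step 1: cell (3,2)='F' (+5 fires, +2 burnt)
  -> target ignites at step 1
Step 2: cell (3,2)='.' (+8 fires, +5 burnt)
Step 3: cell (3,2)='.' (+4 fires, +8 burnt)
Step 4: cell (3,2)='.' (+2 fires, +4 burnt)
Step 5: cell (3,2)='.' (+1 fires, +2 burnt)
Step 6: cell (3,2)='.' (+1 fires, +1 burnt)
Step 7: cell (3,2)='.' (+0 fires, +1 burnt)
  fire out at step 7

1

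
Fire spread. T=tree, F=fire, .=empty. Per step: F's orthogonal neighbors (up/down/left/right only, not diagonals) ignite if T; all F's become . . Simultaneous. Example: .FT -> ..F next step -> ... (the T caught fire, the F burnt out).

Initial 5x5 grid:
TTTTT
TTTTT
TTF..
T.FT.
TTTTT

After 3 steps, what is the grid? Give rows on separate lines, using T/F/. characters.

Step 1: 4 trees catch fire, 2 burn out
  TTTTT
  TTFTT
  TF...
  T..F.
  TTFTT
Step 2: 6 trees catch fire, 4 burn out
  TTFTT
  TF.FT
  F....
  T....
  TF.FT
Step 3: 7 trees catch fire, 6 burn out
  TF.FT
  F...F
  .....
  F....
  F...F

TF.FT
F...F
.....
F....
F...F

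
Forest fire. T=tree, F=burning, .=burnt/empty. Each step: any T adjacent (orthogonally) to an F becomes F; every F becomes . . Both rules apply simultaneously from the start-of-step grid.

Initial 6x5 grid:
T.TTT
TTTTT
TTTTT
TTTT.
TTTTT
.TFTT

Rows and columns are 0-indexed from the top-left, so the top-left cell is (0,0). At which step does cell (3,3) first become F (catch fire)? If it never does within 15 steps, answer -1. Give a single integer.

Step 1: cell (3,3)='T' (+3 fires, +1 burnt)
Step 2: cell (3,3)='T' (+4 fires, +3 burnt)
Step 3: cell (3,3)='F' (+5 fires, +4 burnt)
  -> target ignites at step 3
Step 4: cell (3,3)='.' (+4 fires, +5 burnt)
Step 5: cell (3,3)='.' (+5 fires, +4 burnt)
Step 6: cell (3,3)='.' (+3 fires, +5 burnt)
Step 7: cell (3,3)='.' (+2 fires, +3 burnt)
Step 8: cell (3,3)='.' (+0 fires, +2 burnt)
  fire out at step 8

3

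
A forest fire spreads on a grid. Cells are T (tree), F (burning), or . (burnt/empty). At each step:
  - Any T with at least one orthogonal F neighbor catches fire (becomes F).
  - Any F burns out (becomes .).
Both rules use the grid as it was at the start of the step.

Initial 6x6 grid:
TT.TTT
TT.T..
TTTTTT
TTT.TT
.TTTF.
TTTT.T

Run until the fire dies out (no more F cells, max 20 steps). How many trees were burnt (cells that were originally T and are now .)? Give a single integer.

Answer: 26

Derivation:
Step 1: +2 fires, +1 burnt (F count now 2)
Step 2: +4 fires, +2 burnt (F count now 4)
Step 3: +5 fires, +4 burnt (F count now 5)
Step 4: +4 fires, +5 burnt (F count now 4)
Step 5: +4 fires, +4 burnt (F count now 4)
Step 6: +3 fires, +4 burnt (F count now 3)
Step 7: +3 fires, +3 burnt (F count now 3)
Step 8: +1 fires, +3 burnt (F count now 1)
Step 9: +0 fires, +1 burnt (F count now 0)
Fire out after step 9
Initially T: 27, now '.': 35
Total burnt (originally-T cells now '.'): 26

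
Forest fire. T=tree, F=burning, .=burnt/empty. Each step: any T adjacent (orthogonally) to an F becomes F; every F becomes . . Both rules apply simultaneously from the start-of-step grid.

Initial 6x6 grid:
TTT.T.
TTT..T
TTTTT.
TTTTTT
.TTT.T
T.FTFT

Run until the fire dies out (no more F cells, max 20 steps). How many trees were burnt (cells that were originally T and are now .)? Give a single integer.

Answer: 23

Derivation:
Step 1: +3 fires, +2 burnt (F count now 3)
Step 2: +4 fires, +3 burnt (F count now 4)
Step 3: +4 fires, +4 burnt (F count now 4)
Step 4: +5 fires, +4 burnt (F count now 5)
Step 5: +4 fires, +5 burnt (F count now 4)
Step 6: +2 fires, +4 burnt (F count now 2)
Step 7: +1 fires, +2 burnt (F count now 1)
Step 8: +0 fires, +1 burnt (F count now 0)
Fire out after step 8
Initially T: 26, now '.': 33
Total burnt (originally-T cells now '.'): 23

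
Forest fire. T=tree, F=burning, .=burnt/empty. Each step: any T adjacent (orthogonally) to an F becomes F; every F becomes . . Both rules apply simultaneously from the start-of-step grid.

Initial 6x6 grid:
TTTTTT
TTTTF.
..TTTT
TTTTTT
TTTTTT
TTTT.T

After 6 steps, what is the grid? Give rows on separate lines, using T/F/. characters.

Step 1: 3 trees catch fire, 1 burn out
  TTTTFT
  TTTF..
  ..TTFT
  TTTTTT
  TTTTTT
  TTTT.T
Step 2: 6 trees catch fire, 3 burn out
  TTTF.F
  TTF...
  ..TF.F
  TTTTFT
  TTTTTT
  TTTT.T
Step 3: 6 trees catch fire, 6 burn out
  TTF...
  TF....
  ..F...
  TTTF.F
  TTTTFT
  TTTT.T
Step 4: 5 trees catch fire, 6 burn out
  TF....
  F.....
  ......
  TTF...
  TTTF.F
  TTTT.T
Step 5: 5 trees catch fire, 5 burn out
  F.....
  ......
  ......
  TF....
  TTF...
  TTTF.F
Step 6: 3 trees catch fire, 5 burn out
  ......
  ......
  ......
  F.....
  TF....
  TTF...

......
......
......
F.....
TF....
TTF...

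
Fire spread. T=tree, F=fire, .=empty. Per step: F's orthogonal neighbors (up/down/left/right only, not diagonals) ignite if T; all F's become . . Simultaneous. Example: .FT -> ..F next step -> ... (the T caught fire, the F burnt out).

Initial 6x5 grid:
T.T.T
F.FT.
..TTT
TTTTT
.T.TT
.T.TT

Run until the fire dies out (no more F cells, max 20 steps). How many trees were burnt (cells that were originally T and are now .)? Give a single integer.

Step 1: +4 fires, +2 burnt (F count now 4)
Step 2: +2 fires, +4 burnt (F count now 2)
Step 3: +3 fires, +2 burnt (F count now 3)
Step 4: +4 fires, +3 burnt (F count now 4)
Step 5: +3 fires, +4 burnt (F count now 3)
Step 6: +1 fires, +3 burnt (F count now 1)
Step 7: +0 fires, +1 burnt (F count now 0)
Fire out after step 7
Initially T: 18, now '.': 29
Total burnt (originally-T cells now '.'): 17

Answer: 17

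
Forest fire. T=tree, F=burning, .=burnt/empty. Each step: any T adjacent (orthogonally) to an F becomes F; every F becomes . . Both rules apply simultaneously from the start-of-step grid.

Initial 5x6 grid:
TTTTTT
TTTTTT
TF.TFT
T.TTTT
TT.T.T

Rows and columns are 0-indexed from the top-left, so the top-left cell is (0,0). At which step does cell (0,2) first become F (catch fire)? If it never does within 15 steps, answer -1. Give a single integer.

Step 1: cell (0,2)='T' (+6 fires, +2 burnt)
Step 2: cell (0,2)='T' (+9 fires, +6 burnt)
Step 3: cell (0,2)='F' (+8 fires, +9 burnt)
  -> target ignites at step 3
Step 4: cell (0,2)='.' (+1 fires, +8 burnt)
Step 5: cell (0,2)='.' (+0 fires, +1 burnt)
  fire out at step 5

3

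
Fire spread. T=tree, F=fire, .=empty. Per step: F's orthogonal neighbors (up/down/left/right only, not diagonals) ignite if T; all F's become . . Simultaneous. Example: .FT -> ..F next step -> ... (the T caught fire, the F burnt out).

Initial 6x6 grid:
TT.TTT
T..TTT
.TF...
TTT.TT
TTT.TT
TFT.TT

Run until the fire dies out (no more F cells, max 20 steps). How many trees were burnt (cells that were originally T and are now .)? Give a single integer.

Answer: 9

Derivation:
Step 1: +5 fires, +2 burnt (F count now 5)
Step 2: +3 fires, +5 burnt (F count now 3)
Step 3: +1 fires, +3 burnt (F count now 1)
Step 4: +0 fires, +1 burnt (F count now 0)
Fire out after step 4
Initially T: 24, now '.': 21
Total burnt (originally-T cells now '.'): 9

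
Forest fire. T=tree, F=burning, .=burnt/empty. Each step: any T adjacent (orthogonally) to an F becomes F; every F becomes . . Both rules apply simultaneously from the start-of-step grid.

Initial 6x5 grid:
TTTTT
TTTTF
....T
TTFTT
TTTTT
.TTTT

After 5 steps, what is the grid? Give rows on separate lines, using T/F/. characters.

Step 1: 6 trees catch fire, 2 burn out
  TTTTF
  TTTF.
  ....F
  TF.FT
  TTFTT
  .TTTT
Step 2: 7 trees catch fire, 6 burn out
  TTTF.
  TTF..
  .....
  F...F
  TF.FT
  .TFTT
Step 3: 6 trees catch fire, 7 burn out
  TTF..
  TF...
  .....
  .....
  F...F
  .F.FT
Step 4: 3 trees catch fire, 6 burn out
  TF...
  F....
  .....
  .....
  .....
  ....F
Step 5: 1 trees catch fire, 3 burn out
  F....
  .....
  .....
  .....
  .....
  .....

F....
.....
.....
.....
.....
.....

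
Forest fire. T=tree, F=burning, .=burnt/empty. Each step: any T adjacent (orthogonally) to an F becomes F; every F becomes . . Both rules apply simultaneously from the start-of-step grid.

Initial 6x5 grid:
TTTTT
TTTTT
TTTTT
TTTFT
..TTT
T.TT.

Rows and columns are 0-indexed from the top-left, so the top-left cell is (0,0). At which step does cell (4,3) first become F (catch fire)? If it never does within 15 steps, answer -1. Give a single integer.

Step 1: cell (4,3)='F' (+4 fires, +1 burnt)
  -> target ignites at step 1
Step 2: cell (4,3)='.' (+7 fires, +4 burnt)
Step 3: cell (4,3)='.' (+6 fires, +7 burnt)
Step 4: cell (4,3)='.' (+4 fires, +6 burnt)
Step 5: cell (4,3)='.' (+2 fires, +4 burnt)
Step 6: cell (4,3)='.' (+1 fires, +2 burnt)
Step 7: cell (4,3)='.' (+0 fires, +1 burnt)
  fire out at step 7

1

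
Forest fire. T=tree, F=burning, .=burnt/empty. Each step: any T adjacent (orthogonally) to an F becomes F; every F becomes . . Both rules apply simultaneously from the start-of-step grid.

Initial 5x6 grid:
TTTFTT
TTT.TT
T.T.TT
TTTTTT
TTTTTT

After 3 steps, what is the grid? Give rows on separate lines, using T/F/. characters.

Step 1: 2 trees catch fire, 1 burn out
  TTF.FT
  TTT.TT
  T.T.TT
  TTTTTT
  TTTTTT
Step 2: 4 trees catch fire, 2 burn out
  TF...F
  TTF.FT
  T.T.TT
  TTTTTT
  TTTTTT
Step 3: 5 trees catch fire, 4 burn out
  F.....
  TF...F
  T.F.FT
  TTTTTT
  TTTTTT

F.....
TF...F
T.F.FT
TTTTTT
TTTTTT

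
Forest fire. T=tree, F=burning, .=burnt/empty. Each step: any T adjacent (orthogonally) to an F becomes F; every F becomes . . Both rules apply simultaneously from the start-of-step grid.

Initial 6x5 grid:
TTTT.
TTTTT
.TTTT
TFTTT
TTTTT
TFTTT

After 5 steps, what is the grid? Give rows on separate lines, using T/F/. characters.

Step 1: 6 trees catch fire, 2 burn out
  TTTT.
  TTTTT
  .FTTT
  F.FTT
  TFTTT
  F.FTT
Step 2: 6 trees catch fire, 6 burn out
  TTTT.
  TFTTT
  ..FTT
  ...FT
  F.FTT
  ...FT
Step 3: 7 trees catch fire, 6 burn out
  TFTT.
  F.FTT
  ...FT
  ....F
  ...FT
  ....F
Step 4: 5 trees catch fire, 7 burn out
  F.FT.
  ...FT
  ....F
  .....
  ....F
  .....
Step 5: 2 trees catch fire, 5 burn out
  ...F.
  ....F
  .....
  .....
  .....
  .....

...F.
....F
.....
.....
.....
.....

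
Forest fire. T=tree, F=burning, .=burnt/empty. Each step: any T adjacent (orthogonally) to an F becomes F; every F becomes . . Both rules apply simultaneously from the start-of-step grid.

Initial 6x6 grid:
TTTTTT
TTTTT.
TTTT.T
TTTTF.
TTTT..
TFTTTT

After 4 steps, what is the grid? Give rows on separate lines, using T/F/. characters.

Step 1: 4 trees catch fire, 2 burn out
  TTTTTT
  TTTTT.
  TTTT.T
  TTTF..
  TFTT..
  F.FTTT
Step 2: 7 trees catch fire, 4 burn out
  TTTTTT
  TTTTT.
  TTTF.T
  TFF...
  F.FF..
  ...FTT
Step 3: 5 trees catch fire, 7 burn out
  TTTTTT
  TTTFT.
  TFF..T
  F.....
  ......
  ....FT
Step 4: 6 trees catch fire, 5 burn out
  TTTFTT
  TFF.F.
  F....T
  ......
  ......
  .....F

TTTFTT
TFF.F.
F....T
......
......
.....F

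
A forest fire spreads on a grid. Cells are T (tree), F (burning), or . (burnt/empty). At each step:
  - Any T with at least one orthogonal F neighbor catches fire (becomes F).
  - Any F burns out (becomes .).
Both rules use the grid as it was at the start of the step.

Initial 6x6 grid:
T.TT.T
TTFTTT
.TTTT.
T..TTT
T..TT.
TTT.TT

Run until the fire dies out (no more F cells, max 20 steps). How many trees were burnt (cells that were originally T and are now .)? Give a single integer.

Step 1: +4 fires, +1 burnt (F count now 4)
Step 2: +5 fires, +4 burnt (F count now 5)
Step 3: +4 fires, +5 burnt (F count now 4)
Step 4: +3 fires, +4 burnt (F count now 3)
Step 5: +2 fires, +3 burnt (F count now 2)
Step 6: +1 fires, +2 burnt (F count now 1)
Step 7: +1 fires, +1 burnt (F count now 1)
Step 8: +0 fires, +1 burnt (F count now 0)
Fire out after step 8
Initially T: 25, now '.': 31
Total burnt (originally-T cells now '.'): 20

Answer: 20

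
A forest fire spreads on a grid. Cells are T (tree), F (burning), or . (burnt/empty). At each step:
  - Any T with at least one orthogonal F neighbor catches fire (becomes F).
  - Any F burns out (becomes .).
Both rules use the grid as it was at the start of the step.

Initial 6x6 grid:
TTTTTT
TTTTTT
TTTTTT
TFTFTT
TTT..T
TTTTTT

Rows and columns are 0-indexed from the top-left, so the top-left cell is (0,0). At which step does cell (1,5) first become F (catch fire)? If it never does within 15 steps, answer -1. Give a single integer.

Step 1: cell (1,5)='T' (+6 fires, +2 burnt)
Step 2: cell (1,5)='T' (+9 fires, +6 burnt)
Step 3: cell (1,5)='T' (+9 fires, +9 burnt)
Step 4: cell (1,5)='F' (+6 fires, +9 burnt)
  -> target ignites at step 4
Step 5: cell (1,5)='.' (+2 fires, +6 burnt)
Step 6: cell (1,5)='.' (+0 fires, +2 burnt)
  fire out at step 6

4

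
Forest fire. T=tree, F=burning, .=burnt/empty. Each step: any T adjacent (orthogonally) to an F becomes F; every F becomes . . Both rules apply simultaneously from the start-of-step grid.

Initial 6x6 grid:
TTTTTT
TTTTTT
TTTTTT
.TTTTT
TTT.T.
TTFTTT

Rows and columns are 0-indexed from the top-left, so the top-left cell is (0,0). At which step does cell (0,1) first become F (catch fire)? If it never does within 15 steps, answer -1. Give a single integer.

Step 1: cell (0,1)='T' (+3 fires, +1 burnt)
Step 2: cell (0,1)='T' (+4 fires, +3 burnt)
Step 3: cell (0,1)='T' (+6 fires, +4 burnt)
Step 4: cell (0,1)='T' (+4 fires, +6 burnt)
Step 5: cell (0,1)='T' (+6 fires, +4 burnt)
Step 6: cell (0,1)='F' (+5 fires, +6 burnt)
  -> target ignites at step 6
Step 7: cell (0,1)='.' (+3 fires, +5 burnt)
Step 8: cell (0,1)='.' (+1 fires, +3 burnt)
Step 9: cell (0,1)='.' (+0 fires, +1 burnt)
  fire out at step 9

6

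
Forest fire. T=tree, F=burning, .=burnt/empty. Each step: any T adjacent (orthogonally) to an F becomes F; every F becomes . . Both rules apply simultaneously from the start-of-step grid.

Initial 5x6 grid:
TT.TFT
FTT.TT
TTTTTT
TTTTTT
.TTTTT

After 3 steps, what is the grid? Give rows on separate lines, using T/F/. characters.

Step 1: 6 trees catch fire, 2 burn out
  FT.F.F
  .FT.FT
  FTTTTT
  TTTTTT
  .TTTTT
Step 2: 6 trees catch fire, 6 burn out
  .F....
  ..F..F
  .FTTFT
  FTTTTT
  .TTTTT
Step 3: 5 trees catch fire, 6 burn out
  ......
  ......
  ..FF.F
  .FTTFT
  .TTTTT

......
......
..FF.F
.FTTFT
.TTTTT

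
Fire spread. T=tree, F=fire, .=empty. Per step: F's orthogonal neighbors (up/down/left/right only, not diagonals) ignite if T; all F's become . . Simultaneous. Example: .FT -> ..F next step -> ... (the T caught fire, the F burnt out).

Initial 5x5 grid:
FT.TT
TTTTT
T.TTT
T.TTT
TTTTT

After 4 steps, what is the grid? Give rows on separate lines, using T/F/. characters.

Step 1: 2 trees catch fire, 1 burn out
  .F.TT
  FTTTT
  T.TTT
  T.TTT
  TTTTT
Step 2: 2 trees catch fire, 2 burn out
  ...TT
  .FTTT
  F.TTT
  T.TTT
  TTTTT
Step 3: 2 trees catch fire, 2 burn out
  ...TT
  ..FTT
  ..TTT
  F.TTT
  TTTTT
Step 4: 3 trees catch fire, 2 burn out
  ...TT
  ...FT
  ..FTT
  ..TTT
  FTTTT

...TT
...FT
..FTT
..TTT
FTTTT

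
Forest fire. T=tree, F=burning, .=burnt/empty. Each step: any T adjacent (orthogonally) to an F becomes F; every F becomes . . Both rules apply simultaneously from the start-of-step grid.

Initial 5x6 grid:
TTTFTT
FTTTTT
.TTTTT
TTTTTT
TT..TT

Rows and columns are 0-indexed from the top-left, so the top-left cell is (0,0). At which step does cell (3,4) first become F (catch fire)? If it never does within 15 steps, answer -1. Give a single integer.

Step 1: cell (3,4)='T' (+5 fires, +2 burnt)
Step 2: cell (3,4)='T' (+6 fires, +5 burnt)
Step 3: cell (3,4)='T' (+5 fires, +6 burnt)
Step 4: cell (3,4)='F' (+5 fires, +5 burnt)
  -> target ignites at step 4
Step 5: cell (3,4)='.' (+3 fires, +5 burnt)
Step 6: cell (3,4)='.' (+1 fires, +3 burnt)
Step 7: cell (3,4)='.' (+0 fires, +1 burnt)
  fire out at step 7

4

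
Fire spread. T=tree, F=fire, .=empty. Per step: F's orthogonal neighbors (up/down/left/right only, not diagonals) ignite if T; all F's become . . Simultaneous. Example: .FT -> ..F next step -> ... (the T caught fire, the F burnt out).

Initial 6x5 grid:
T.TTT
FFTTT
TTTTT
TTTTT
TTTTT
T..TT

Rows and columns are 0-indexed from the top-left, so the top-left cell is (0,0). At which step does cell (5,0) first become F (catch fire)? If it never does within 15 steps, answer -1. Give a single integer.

Step 1: cell (5,0)='T' (+4 fires, +2 burnt)
Step 2: cell (5,0)='T' (+5 fires, +4 burnt)
Step 3: cell (5,0)='T' (+6 fires, +5 burnt)
Step 4: cell (5,0)='F' (+5 fires, +6 burnt)
  -> target ignites at step 4
Step 5: cell (5,0)='.' (+2 fires, +5 burnt)
Step 6: cell (5,0)='.' (+2 fires, +2 burnt)
Step 7: cell (5,0)='.' (+1 fires, +2 burnt)
Step 8: cell (5,0)='.' (+0 fires, +1 burnt)
  fire out at step 8

4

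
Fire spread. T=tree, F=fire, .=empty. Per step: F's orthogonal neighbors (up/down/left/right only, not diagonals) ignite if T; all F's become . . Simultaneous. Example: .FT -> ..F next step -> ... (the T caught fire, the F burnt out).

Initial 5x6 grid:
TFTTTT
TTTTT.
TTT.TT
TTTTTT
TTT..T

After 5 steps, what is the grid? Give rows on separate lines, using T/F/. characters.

Step 1: 3 trees catch fire, 1 burn out
  F.FTTT
  TFTTT.
  TTT.TT
  TTTTTT
  TTT..T
Step 2: 4 trees catch fire, 3 burn out
  ...FTT
  F.FTT.
  TFT.TT
  TTTTTT
  TTT..T
Step 3: 5 trees catch fire, 4 burn out
  ....FT
  ...FT.
  F.F.TT
  TFTTTT
  TTT..T
Step 4: 5 trees catch fire, 5 burn out
  .....F
  ....F.
  ....TT
  F.FTTT
  TFT..T
Step 5: 4 trees catch fire, 5 burn out
  ......
  ......
  ....FT
  ...FTT
  F.F..T

......
......
....FT
...FTT
F.F..T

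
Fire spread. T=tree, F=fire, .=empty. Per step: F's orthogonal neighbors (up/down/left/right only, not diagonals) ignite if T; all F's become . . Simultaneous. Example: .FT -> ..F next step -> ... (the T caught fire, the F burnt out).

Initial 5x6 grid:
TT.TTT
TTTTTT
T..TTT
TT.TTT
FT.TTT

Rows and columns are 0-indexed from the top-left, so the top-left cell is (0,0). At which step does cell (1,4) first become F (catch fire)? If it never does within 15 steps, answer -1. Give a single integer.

Step 1: cell (1,4)='T' (+2 fires, +1 burnt)
Step 2: cell (1,4)='T' (+2 fires, +2 burnt)
Step 3: cell (1,4)='T' (+1 fires, +2 burnt)
Step 4: cell (1,4)='T' (+2 fires, +1 burnt)
Step 5: cell (1,4)='T' (+2 fires, +2 burnt)
Step 6: cell (1,4)='T' (+1 fires, +2 burnt)
Step 7: cell (1,4)='F' (+3 fires, +1 burnt)
  -> target ignites at step 7
Step 8: cell (1,4)='.' (+4 fires, +3 burnt)
Step 9: cell (1,4)='.' (+4 fires, +4 burnt)
Step 10: cell (1,4)='.' (+2 fires, +4 burnt)
Step 11: cell (1,4)='.' (+1 fires, +2 burnt)
Step 12: cell (1,4)='.' (+0 fires, +1 burnt)
  fire out at step 12

7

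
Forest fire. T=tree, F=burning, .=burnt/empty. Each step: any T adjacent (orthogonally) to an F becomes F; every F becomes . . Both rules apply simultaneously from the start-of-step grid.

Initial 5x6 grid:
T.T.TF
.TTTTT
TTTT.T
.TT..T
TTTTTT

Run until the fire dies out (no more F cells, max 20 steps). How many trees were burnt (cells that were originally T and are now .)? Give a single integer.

Answer: 21

Derivation:
Step 1: +2 fires, +1 burnt (F count now 2)
Step 2: +2 fires, +2 burnt (F count now 2)
Step 3: +2 fires, +2 burnt (F count now 2)
Step 4: +3 fires, +2 burnt (F count now 3)
Step 5: +4 fires, +3 burnt (F count now 4)
Step 6: +3 fires, +4 burnt (F count now 3)
Step 7: +3 fires, +3 burnt (F count now 3)
Step 8: +1 fires, +3 burnt (F count now 1)
Step 9: +1 fires, +1 burnt (F count now 1)
Step 10: +0 fires, +1 burnt (F count now 0)
Fire out after step 10
Initially T: 22, now '.': 29
Total burnt (originally-T cells now '.'): 21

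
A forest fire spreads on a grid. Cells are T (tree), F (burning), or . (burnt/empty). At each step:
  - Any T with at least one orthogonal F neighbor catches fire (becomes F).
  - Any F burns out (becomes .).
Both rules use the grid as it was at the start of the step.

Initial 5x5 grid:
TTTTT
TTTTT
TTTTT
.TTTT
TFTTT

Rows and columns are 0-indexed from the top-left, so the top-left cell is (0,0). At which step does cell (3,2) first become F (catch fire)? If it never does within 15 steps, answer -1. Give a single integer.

Step 1: cell (3,2)='T' (+3 fires, +1 burnt)
Step 2: cell (3,2)='F' (+3 fires, +3 burnt)
  -> target ignites at step 2
Step 3: cell (3,2)='.' (+5 fires, +3 burnt)
Step 4: cell (3,2)='.' (+5 fires, +5 burnt)
Step 5: cell (3,2)='.' (+4 fires, +5 burnt)
Step 6: cell (3,2)='.' (+2 fires, +4 burnt)
Step 7: cell (3,2)='.' (+1 fires, +2 burnt)
Step 8: cell (3,2)='.' (+0 fires, +1 burnt)
  fire out at step 8

2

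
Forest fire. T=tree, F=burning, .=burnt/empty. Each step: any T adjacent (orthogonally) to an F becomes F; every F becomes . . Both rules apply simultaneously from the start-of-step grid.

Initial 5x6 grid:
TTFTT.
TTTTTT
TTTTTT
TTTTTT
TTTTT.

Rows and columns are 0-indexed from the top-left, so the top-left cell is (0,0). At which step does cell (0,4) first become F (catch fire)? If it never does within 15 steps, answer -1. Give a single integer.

Step 1: cell (0,4)='T' (+3 fires, +1 burnt)
Step 2: cell (0,4)='F' (+5 fires, +3 burnt)
  -> target ignites at step 2
Step 3: cell (0,4)='.' (+5 fires, +5 burnt)
Step 4: cell (0,4)='.' (+6 fires, +5 burnt)
Step 5: cell (0,4)='.' (+5 fires, +6 burnt)
Step 6: cell (0,4)='.' (+3 fires, +5 burnt)
Step 7: cell (0,4)='.' (+0 fires, +3 burnt)
  fire out at step 7

2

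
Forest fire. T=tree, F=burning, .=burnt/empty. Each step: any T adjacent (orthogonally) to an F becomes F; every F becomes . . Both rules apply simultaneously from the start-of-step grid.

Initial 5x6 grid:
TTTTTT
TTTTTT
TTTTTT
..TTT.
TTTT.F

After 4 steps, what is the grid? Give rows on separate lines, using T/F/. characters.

Step 1: 0 trees catch fire, 1 burn out
  TTTTTT
  TTTTTT
  TTTTTT
  ..TTT.
  TTTT..
Step 2: 0 trees catch fire, 0 burn out
  TTTTTT
  TTTTTT
  TTTTTT
  ..TTT.
  TTTT..
Step 3: 0 trees catch fire, 0 burn out
  TTTTTT
  TTTTTT
  TTTTTT
  ..TTT.
  TTTT..
Step 4: 0 trees catch fire, 0 burn out
  TTTTTT
  TTTTTT
  TTTTTT
  ..TTT.
  TTTT..

TTTTTT
TTTTTT
TTTTTT
..TTT.
TTTT..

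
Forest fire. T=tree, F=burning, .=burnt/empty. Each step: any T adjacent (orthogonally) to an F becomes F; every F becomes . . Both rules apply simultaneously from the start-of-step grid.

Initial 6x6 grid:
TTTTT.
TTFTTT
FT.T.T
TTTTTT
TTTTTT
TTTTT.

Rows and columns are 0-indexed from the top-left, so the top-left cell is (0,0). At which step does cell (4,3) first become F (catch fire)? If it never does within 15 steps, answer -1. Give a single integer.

Step 1: cell (4,3)='T' (+6 fires, +2 burnt)
Step 2: cell (4,3)='T' (+7 fires, +6 burnt)
Step 3: cell (4,3)='T' (+6 fires, +7 burnt)
Step 4: cell (4,3)='F' (+5 fires, +6 burnt)
  -> target ignites at step 4
Step 5: cell (4,3)='.' (+4 fires, +5 burnt)
Step 6: cell (4,3)='.' (+2 fires, +4 burnt)
Step 7: cell (4,3)='.' (+0 fires, +2 burnt)
  fire out at step 7

4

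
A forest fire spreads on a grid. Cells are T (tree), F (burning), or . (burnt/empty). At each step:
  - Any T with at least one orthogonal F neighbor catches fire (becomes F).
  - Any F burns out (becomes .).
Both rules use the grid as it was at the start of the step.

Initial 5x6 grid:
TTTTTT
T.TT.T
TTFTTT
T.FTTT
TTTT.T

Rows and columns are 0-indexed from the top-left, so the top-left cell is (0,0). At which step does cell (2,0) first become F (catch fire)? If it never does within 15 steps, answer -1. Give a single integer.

Step 1: cell (2,0)='T' (+5 fires, +2 burnt)
Step 2: cell (2,0)='F' (+7 fires, +5 burnt)
  -> target ignites at step 2
Step 3: cell (2,0)='.' (+7 fires, +7 burnt)
Step 4: cell (2,0)='.' (+4 fires, +7 burnt)
Step 5: cell (2,0)='.' (+1 fires, +4 burnt)
Step 6: cell (2,0)='.' (+0 fires, +1 burnt)
  fire out at step 6

2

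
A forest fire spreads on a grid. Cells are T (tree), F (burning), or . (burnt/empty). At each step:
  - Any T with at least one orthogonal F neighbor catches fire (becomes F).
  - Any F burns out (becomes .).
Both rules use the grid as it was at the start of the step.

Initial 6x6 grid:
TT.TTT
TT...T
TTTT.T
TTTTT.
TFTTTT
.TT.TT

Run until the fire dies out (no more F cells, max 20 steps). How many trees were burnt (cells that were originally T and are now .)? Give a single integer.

Answer: 22

Derivation:
Step 1: +4 fires, +1 burnt (F count now 4)
Step 2: +5 fires, +4 burnt (F count now 5)
Step 3: +5 fires, +5 burnt (F count now 5)
Step 4: +6 fires, +5 burnt (F count now 6)
Step 5: +2 fires, +6 burnt (F count now 2)
Step 6: +0 fires, +2 burnt (F count now 0)
Fire out after step 6
Initially T: 27, now '.': 31
Total burnt (originally-T cells now '.'): 22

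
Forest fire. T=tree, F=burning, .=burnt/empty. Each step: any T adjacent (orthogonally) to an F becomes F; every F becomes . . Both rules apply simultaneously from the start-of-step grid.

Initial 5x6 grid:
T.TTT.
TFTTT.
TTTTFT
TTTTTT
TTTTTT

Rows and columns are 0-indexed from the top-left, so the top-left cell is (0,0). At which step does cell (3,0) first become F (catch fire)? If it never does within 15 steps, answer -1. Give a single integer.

Step 1: cell (3,0)='T' (+7 fires, +2 burnt)
Step 2: cell (3,0)='T' (+10 fires, +7 burnt)
Step 3: cell (3,0)='F' (+6 fires, +10 burnt)
  -> target ignites at step 3
Step 4: cell (3,0)='.' (+2 fires, +6 burnt)
Step 5: cell (3,0)='.' (+0 fires, +2 burnt)
  fire out at step 5

3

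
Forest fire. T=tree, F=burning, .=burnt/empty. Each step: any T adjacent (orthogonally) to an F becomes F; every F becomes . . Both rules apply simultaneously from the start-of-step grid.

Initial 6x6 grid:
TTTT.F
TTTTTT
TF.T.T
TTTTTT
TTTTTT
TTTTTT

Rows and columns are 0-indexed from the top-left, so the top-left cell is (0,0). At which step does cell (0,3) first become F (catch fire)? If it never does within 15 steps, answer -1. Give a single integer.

Step 1: cell (0,3)='T' (+4 fires, +2 burnt)
Step 2: cell (0,3)='T' (+8 fires, +4 burnt)
Step 3: cell (0,3)='T' (+8 fires, +8 burnt)
Step 4: cell (0,3)='F' (+7 fires, +8 burnt)
  -> target ignites at step 4
Step 5: cell (0,3)='.' (+3 fires, +7 burnt)
Step 6: cell (0,3)='.' (+1 fires, +3 burnt)
Step 7: cell (0,3)='.' (+0 fires, +1 burnt)
  fire out at step 7

4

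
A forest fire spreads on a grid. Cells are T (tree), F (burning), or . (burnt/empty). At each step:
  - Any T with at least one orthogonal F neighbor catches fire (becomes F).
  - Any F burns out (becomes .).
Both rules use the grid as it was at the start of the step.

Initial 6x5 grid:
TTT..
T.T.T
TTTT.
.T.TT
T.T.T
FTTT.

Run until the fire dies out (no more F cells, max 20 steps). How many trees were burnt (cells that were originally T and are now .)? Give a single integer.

Step 1: +2 fires, +1 burnt (F count now 2)
Step 2: +1 fires, +2 burnt (F count now 1)
Step 3: +2 fires, +1 burnt (F count now 2)
Step 4: +0 fires, +2 burnt (F count now 0)
Fire out after step 4
Initially T: 19, now '.': 16
Total burnt (originally-T cells now '.'): 5

Answer: 5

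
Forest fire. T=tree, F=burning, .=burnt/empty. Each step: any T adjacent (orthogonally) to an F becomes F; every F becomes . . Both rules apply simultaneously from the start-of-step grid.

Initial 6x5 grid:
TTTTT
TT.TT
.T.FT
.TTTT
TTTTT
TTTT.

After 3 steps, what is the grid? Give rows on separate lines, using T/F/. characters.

Step 1: 3 trees catch fire, 1 burn out
  TTTTT
  TT.FT
  .T..F
  .TTFT
  TTTTT
  TTTT.
Step 2: 5 trees catch fire, 3 burn out
  TTTFT
  TT..F
  .T...
  .TF.F
  TTTFT
  TTTT.
Step 3: 6 trees catch fire, 5 burn out
  TTF.F
  TT...
  .T...
  .F...
  TTF.F
  TTTF.

TTF.F
TT...
.T...
.F...
TTF.F
TTTF.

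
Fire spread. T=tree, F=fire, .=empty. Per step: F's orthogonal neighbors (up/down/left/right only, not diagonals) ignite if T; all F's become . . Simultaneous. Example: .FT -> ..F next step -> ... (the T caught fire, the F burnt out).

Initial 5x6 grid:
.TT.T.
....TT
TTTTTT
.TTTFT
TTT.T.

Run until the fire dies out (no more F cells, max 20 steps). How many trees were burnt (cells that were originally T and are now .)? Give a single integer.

Step 1: +4 fires, +1 burnt (F count now 4)
Step 2: +4 fires, +4 burnt (F count now 4)
Step 3: +5 fires, +4 burnt (F count now 5)
Step 4: +2 fires, +5 burnt (F count now 2)
Step 5: +2 fires, +2 burnt (F count now 2)
Step 6: +0 fires, +2 burnt (F count now 0)
Fire out after step 6
Initially T: 19, now '.': 28
Total burnt (originally-T cells now '.'): 17

Answer: 17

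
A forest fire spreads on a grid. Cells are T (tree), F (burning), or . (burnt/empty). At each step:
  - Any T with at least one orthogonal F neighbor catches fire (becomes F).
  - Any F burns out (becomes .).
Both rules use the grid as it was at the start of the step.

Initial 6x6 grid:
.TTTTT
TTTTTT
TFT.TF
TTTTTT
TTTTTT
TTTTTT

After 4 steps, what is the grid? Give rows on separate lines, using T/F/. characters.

Step 1: 7 trees catch fire, 2 burn out
  .TTTTT
  TFTTTF
  F.F.F.
  TFTTTF
  TTTTTT
  TTTTTT
Step 2: 10 trees catch fire, 7 burn out
  .FTTTF
  F.FTF.
  ......
  F.FTF.
  TFTTTF
  TTTTTT
Step 3: 9 trees catch fire, 10 burn out
  ..FTF.
  ...F..
  ......
  ...F..
  F.FTF.
  TFTTTF
Step 4: 5 trees catch fire, 9 burn out
  ...F..
  ......
  ......
  ......
  ...F..
  F.FTF.

...F..
......
......
......
...F..
F.FTF.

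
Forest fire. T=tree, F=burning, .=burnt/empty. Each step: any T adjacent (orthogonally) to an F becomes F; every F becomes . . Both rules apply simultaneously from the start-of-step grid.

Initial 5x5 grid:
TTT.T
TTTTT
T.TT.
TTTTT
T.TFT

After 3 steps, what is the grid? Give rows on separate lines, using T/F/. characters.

Step 1: 3 trees catch fire, 1 burn out
  TTT.T
  TTTTT
  T.TT.
  TTTFT
  T.F.F
Step 2: 3 trees catch fire, 3 burn out
  TTT.T
  TTTTT
  T.TF.
  TTF.F
  T....
Step 3: 3 trees catch fire, 3 burn out
  TTT.T
  TTTFT
  T.F..
  TF...
  T....

TTT.T
TTTFT
T.F..
TF...
T....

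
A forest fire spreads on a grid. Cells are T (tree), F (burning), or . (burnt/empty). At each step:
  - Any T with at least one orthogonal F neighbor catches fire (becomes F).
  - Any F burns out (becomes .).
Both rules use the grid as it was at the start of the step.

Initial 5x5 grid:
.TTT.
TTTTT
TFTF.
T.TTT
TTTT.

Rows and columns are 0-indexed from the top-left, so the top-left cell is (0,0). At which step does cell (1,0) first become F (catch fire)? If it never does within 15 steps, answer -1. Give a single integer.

Step 1: cell (1,0)='T' (+5 fires, +2 burnt)
Step 2: cell (1,0)='F' (+9 fires, +5 burnt)
  -> target ignites at step 2
Step 3: cell (1,0)='.' (+3 fires, +9 burnt)
Step 4: cell (1,0)='.' (+1 fires, +3 burnt)
Step 5: cell (1,0)='.' (+0 fires, +1 burnt)
  fire out at step 5

2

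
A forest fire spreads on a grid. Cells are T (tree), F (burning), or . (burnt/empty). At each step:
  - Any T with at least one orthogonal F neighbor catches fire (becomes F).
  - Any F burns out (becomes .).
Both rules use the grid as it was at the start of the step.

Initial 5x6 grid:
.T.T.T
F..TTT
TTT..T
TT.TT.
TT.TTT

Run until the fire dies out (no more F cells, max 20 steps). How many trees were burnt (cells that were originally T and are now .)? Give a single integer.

Step 1: +1 fires, +1 burnt (F count now 1)
Step 2: +2 fires, +1 burnt (F count now 2)
Step 3: +3 fires, +2 burnt (F count now 3)
Step 4: +1 fires, +3 burnt (F count now 1)
Step 5: +0 fires, +1 burnt (F count now 0)
Fire out after step 5
Initially T: 19, now '.': 18
Total burnt (originally-T cells now '.'): 7

Answer: 7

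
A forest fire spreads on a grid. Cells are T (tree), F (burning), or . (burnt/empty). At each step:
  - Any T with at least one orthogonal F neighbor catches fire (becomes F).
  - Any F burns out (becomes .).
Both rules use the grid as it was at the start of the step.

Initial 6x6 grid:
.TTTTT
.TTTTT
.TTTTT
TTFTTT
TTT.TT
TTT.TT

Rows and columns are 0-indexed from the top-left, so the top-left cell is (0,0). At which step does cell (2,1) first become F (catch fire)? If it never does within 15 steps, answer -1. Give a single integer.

Step 1: cell (2,1)='T' (+4 fires, +1 burnt)
Step 2: cell (2,1)='F' (+7 fires, +4 burnt)
  -> target ignites at step 2
Step 3: cell (2,1)='.' (+8 fires, +7 burnt)
Step 4: cell (2,1)='.' (+7 fires, +8 burnt)
Step 5: cell (2,1)='.' (+3 fires, +7 burnt)
Step 6: cell (2,1)='.' (+1 fires, +3 burnt)
Step 7: cell (2,1)='.' (+0 fires, +1 burnt)
  fire out at step 7

2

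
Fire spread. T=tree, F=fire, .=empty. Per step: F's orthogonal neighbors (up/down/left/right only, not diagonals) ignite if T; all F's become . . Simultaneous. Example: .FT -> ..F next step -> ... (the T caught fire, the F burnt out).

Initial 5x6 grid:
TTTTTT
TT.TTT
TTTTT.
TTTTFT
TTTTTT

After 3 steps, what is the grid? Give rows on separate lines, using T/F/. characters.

Step 1: 4 trees catch fire, 1 burn out
  TTTTTT
  TT.TTT
  TTTTF.
  TTTF.F
  TTTTFT
Step 2: 5 trees catch fire, 4 burn out
  TTTTTT
  TT.TFT
  TTTF..
  TTF...
  TTTF.F
Step 3: 6 trees catch fire, 5 burn out
  TTTTFT
  TT.F.F
  TTF...
  TF....
  TTF...

TTTTFT
TT.F.F
TTF...
TF....
TTF...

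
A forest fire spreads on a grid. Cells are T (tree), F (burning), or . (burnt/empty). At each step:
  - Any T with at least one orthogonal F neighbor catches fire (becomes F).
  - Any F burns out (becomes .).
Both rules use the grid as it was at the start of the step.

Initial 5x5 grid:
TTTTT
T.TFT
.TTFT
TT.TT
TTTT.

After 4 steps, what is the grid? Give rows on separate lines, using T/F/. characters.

Step 1: 6 trees catch fire, 2 burn out
  TTTFT
  T.F.F
  .TF.F
  TT.FT
  TTTT.
Step 2: 5 trees catch fire, 6 burn out
  TTF.F
  T....
  .F...
  TT..F
  TTTF.
Step 3: 3 trees catch fire, 5 burn out
  TF...
  T....
  .....
  TF...
  TTF..
Step 4: 3 trees catch fire, 3 burn out
  F....
  T....
  .....
  F....
  TF...

F....
T....
.....
F....
TF...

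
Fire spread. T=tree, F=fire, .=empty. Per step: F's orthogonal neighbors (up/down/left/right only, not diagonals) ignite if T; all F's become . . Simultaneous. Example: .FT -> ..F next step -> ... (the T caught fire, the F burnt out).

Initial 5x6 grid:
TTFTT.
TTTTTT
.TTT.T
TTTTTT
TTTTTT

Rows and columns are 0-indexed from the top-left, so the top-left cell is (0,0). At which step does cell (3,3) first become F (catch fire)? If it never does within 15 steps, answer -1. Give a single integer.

Step 1: cell (3,3)='T' (+3 fires, +1 burnt)
Step 2: cell (3,3)='T' (+5 fires, +3 burnt)
Step 3: cell (3,3)='T' (+5 fires, +5 burnt)
Step 4: cell (3,3)='F' (+4 fires, +5 burnt)
  -> target ignites at step 4
Step 5: cell (3,3)='.' (+5 fires, +4 burnt)
Step 6: cell (3,3)='.' (+3 fires, +5 burnt)
Step 7: cell (3,3)='.' (+1 fires, +3 burnt)
Step 8: cell (3,3)='.' (+0 fires, +1 burnt)
  fire out at step 8

4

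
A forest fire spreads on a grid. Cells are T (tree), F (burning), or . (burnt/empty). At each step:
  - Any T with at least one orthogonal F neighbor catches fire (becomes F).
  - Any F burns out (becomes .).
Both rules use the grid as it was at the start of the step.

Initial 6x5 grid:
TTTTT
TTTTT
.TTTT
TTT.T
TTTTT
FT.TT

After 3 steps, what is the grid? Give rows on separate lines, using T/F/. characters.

Step 1: 2 trees catch fire, 1 burn out
  TTTTT
  TTTTT
  .TTTT
  TTT.T
  FTTTT
  .F.TT
Step 2: 2 trees catch fire, 2 burn out
  TTTTT
  TTTTT
  .TTTT
  FTT.T
  .FTTT
  ...TT
Step 3: 2 trees catch fire, 2 burn out
  TTTTT
  TTTTT
  .TTTT
  .FT.T
  ..FTT
  ...TT

TTTTT
TTTTT
.TTTT
.FT.T
..FTT
...TT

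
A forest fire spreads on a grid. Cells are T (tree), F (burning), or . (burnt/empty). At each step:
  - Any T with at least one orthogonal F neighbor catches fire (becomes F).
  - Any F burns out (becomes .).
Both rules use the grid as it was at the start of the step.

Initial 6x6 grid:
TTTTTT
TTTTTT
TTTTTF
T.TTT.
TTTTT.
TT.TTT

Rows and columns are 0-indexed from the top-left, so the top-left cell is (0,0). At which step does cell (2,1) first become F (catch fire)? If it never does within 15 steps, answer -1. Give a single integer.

Step 1: cell (2,1)='T' (+2 fires, +1 burnt)
Step 2: cell (2,1)='T' (+4 fires, +2 burnt)
Step 3: cell (2,1)='T' (+5 fires, +4 burnt)
Step 4: cell (2,1)='F' (+6 fires, +5 burnt)
  -> target ignites at step 4
Step 5: cell (2,1)='.' (+6 fires, +6 burnt)
Step 6: cell (2,1)='.' (+4 fires, +6 burnt)
Step 7: cell (2,1)='.' (+3 fires, +4 burnt)
Step 8: cell (2,1)='.' (+1 fires, +3 burnt)
Step 9: cell (2,1)='.' (+0 fires, +1 burnt)
  fire out at step 9

4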